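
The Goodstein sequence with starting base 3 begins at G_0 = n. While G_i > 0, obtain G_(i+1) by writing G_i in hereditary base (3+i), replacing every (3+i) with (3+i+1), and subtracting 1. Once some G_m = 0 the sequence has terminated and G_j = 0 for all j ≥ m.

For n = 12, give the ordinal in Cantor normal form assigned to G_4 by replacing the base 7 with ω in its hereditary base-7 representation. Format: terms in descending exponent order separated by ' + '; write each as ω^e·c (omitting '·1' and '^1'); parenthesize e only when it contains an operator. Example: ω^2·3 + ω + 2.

step 0: 12 = 3^2 + 3; sub 4 for 3: 4^2 + 4; = 20; G_1 = 20−1 = 19
step 1: 19 = 4^2 + 3; sub 5 for 4: 5^2 + 3; = 28; G_2 = 28−1 = 27
step 2: 27 = 5^2 + 2; sub 6 for 5: 6^2 + 2; = 38; G_3 = 38−1 = 37
step 3: 37 = 6^2 + 1; sub 7 for 6: 7^2 + 1; = 50; G_4 = 50−1 = 49
step 4: 49 = 7^2; sub 8 for 7: 8^2; = 64; G_5 = 64−1 = 63

ω^2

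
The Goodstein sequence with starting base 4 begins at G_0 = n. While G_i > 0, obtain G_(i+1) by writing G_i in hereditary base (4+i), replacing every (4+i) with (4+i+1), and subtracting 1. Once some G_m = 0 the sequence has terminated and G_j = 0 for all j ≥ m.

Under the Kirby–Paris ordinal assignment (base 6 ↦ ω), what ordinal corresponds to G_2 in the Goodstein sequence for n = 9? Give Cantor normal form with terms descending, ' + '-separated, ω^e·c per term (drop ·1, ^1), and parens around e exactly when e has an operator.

ω + 5

G_0=9  [base 4] 2·4 + 1  →[4↦5]→  2·5 + 1 = 11  −1 ⇒ G_1=10
G_1=10  [base 5] 2·5  →[5↦6]→  2·6 = 12  −1 ⇒ G_2=11
G_2=11  [base 6] 6 + 5  →[6↦7]→  7 + 5 = 12  −1 ⇒ G_3=11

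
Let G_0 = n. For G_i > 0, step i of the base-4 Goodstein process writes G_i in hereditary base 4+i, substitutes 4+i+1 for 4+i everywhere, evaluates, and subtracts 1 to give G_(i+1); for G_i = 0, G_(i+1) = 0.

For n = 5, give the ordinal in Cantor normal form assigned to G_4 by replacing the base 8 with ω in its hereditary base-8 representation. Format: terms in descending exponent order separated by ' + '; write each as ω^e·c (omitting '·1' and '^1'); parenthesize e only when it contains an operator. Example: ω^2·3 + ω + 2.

3

5 —HB4→ 4 + 1 —bump→ 5 + 1 = 6 —(−1)→ 5
5 —HB5→ 5 —bump→ 6 = 6 —(−1)→ 5
5 —HB6→ 5 —bump→ 5 = 5 —(−1)→ 4
4 —HB7→ 4 —bump→ 4 = 4 —(−1)→ 3
3 —HB8→ 3 —bump→ 3 = 3 —(−1)→ 2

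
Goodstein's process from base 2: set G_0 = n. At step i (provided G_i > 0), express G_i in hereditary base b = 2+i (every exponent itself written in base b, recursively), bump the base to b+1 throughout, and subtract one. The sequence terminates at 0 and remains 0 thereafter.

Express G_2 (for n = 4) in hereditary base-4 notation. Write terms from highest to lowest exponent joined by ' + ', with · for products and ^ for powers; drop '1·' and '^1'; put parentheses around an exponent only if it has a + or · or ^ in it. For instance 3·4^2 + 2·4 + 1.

2·4^2 + 2·4 + 1

G_0=4  [base 2] 2^2  →[2↦3]→  3^3 = 27  −1 ⇒ G_1=26
G_1=26  [base 3] 2·3^2 + 2·3 + 2  →[3↦4]→  2·4^2 + 2·4 + 2 = 42  −1 ⇒ G_2=41
G_2=41  [base 4] 2·4^2 + 2·4 + 1  →[4↦5]→  2·5^2 + 2·5 + 1 = 61  −1 ⇒ G_3=60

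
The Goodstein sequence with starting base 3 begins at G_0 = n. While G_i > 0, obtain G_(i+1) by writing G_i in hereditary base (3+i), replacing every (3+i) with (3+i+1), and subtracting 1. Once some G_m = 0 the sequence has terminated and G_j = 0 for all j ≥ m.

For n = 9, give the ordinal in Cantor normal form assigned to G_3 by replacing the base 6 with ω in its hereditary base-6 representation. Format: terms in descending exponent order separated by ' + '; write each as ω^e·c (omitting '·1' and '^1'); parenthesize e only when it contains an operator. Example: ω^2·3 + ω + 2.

9 —HB3→ 3^2 —bump→ 4^2 = 16 —(−1)→ 15
15 —HB4→ 3·4 + 3 —bump→ 3·5 + 3 = 18 —(−1)→ 17
17 —HB5→ 3·5 + 2 —bump→ 3·6 + 2 = 20 —(−1)→ 19

ω·3 + 1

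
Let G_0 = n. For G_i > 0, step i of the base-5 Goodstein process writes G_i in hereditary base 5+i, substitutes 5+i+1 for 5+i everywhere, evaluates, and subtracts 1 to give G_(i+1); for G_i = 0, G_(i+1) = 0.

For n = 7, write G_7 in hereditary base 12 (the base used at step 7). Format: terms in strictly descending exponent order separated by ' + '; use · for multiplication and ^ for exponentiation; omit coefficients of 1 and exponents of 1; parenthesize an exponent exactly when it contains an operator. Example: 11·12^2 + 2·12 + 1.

3

step 0: 7 = 5 + 2; sub 6 for 5: 6 + 2; = 8; G_1 = 8−1 = 7
step 1: 7 = 6 + 1; sub 7 for 6: 7 + 1; = 8; G_2 = 8−1 = 7
step 2: 7 = 7; sub 8 for 7: 8; = 8; G_3 = 8−1 = 7
step 3: 7 = 7; sub 9 for 8: 7; = 7; G_4 = 7−1 = 6
step 4: 6 = 6; sub 10 for 9: 6; = 6; G_5 = 6−1 = 5
step 5: 5 = 5; sub 11 for 10: 5; = 5; G_6 = 5−1 = 4
step 6: 4 = 4; sub 12 for 11: 4; = 4; G_7 = 4−1 = 3
step 7: 3 = 3; sub 13 for 12: 3; = 3; G_8 = 3−1 = 2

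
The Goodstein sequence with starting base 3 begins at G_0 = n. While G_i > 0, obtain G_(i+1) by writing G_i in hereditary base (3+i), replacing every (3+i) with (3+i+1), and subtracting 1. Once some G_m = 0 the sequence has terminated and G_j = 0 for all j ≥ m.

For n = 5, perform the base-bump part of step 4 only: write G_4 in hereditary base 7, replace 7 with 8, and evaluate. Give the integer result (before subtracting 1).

5 —HB3→ 3 + 2 —bump→ 4 + 2 = 6 —(−1)→ 5
5 —HB4→ 4 + 1 —bump→ 5 + 1 = 6 —(−1)→ 5
5 —HB5→ 5 —bump→ 6 = 6 —(−1)→ 5
5 —HB6→ 5 —bump→ 5 = 5 —(−1)→ 4
4 —HB7→ 4 —bump→ 4 = 4 —(−1)→ 3

4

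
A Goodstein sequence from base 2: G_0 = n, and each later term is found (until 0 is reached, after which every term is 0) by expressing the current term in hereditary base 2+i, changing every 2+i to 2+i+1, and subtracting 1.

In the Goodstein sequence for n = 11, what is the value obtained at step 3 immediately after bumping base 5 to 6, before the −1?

G_0=11  [base 2] 2^(2 + 1) + 2 + 1  →[2↦3]→  3^(3 + 1) + 3 + 1 = 85  −1 ⇒ G_1=84
G_1=84  [base 3] 3^(3 + 1) + 3  →[3↦4]→  4^(4 + 1) + 4 = 1028  −1 ⇒ G_2=1027
G_2=1027  [base 4] 4^(4 + 1) + 3  →[4↦5]→  5^(5 + 1) + 3 = 15628  −1 ⇒ G_3=15627
G_3=15627  [base 5] 5^(5 + 1) + 2  →[5↦6]→  6^(6 + 1) + 2 = 279938  −1 ⇒ G_4=279937

279938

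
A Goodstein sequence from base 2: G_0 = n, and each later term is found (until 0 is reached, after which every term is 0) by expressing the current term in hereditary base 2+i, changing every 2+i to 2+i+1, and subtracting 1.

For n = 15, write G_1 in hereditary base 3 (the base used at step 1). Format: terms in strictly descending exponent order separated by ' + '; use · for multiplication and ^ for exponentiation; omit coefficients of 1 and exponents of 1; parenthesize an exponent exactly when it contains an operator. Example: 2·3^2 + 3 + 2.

G_0=15  [base 2] 2^(2 + 1) + 2^2 + 2 + 1  →[2↦3]→  3^(3 + 1) + 3^3 + 3 + 1 = 112  −1 ⇒ G_1=111
G_1=111  [base 3] 3^(3 + 1) + 3^3 + 3  →[3↦4]→  4^(4 + 1) + 4^4 + 4 = 1284  −1 ⇒ G_2=1283

3^(3 + 1) + 3^3 + 3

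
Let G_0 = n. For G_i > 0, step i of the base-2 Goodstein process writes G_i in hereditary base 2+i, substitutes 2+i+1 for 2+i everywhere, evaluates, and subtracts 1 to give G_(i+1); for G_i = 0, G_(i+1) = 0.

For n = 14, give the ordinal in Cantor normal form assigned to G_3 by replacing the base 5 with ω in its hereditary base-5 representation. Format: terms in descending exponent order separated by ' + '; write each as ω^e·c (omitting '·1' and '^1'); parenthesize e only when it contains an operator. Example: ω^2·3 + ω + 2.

step 0: 14 = 2^(2 + 1) + 2^2 + 2; sub 3 for 2: 3^(3 + 1) + 3^3 + 3; = 111; G_1 = 111−1 = 110
step 1: 110 = 3^(3 + 1) + 3^3 + 2; sub 4 for 3: 4^(4 + 1) + 4^4 + 2; = 1282; G_2 = 1282−1 = 1281
step 2: 1281 = 4^(4 + 1) + 4^4 + 1; sub 5 for 4: 5^(5 + 1) + 5^5 + 1; = 18751; G_3 = 18751−1 = 18750

ω^(ω + 1) + ω^ω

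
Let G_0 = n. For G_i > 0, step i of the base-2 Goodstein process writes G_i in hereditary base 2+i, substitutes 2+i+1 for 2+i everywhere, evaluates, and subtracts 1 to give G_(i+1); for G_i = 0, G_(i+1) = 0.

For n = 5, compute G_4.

i=0: 5 = 2^2 + 1 (b=2); 2→3: 3^3 + 1 = 28; 28−1 = 27
i=1: 27 = 3^3 (b=3); 3→4: 4^4 = 256; 256−1 = 255
i=2: 255 = 3·4^3 + 3·4^2 + 3·4 + 3 (b=4); 4→5: 3·5^3 + 3·5^2 + 3·5 + 3 = 468; 468−1 = 467
i=3: 467 = 3·5^3 + 3·5^2 + 3·5 + 2 (b=5); 5→6: 3·6^3 + 3·6^2 + 3·6 + 2 = 776; 776−1 = 775

775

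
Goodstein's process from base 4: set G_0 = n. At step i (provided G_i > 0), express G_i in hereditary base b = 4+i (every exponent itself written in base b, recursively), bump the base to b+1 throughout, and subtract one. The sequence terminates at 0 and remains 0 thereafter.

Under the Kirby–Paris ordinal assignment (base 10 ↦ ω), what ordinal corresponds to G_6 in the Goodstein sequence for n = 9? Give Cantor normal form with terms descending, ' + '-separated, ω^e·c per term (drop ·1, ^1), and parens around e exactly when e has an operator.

G_0 = 9. HB_4(9) = 2·4 + 1. Bump = 11. G_1 = 10.
G_1 = 10. HB_5(10) = 2·5. Bump = 12. G_2 = 11.
G_2 = 11. HB_6(11) = 6 + 5. Bump = 12. G_3 = 11.
G_3 = 11. HB_7(11) = 7 + 4. Bump = 12. G_4 = 11.
G_4 = 11. HB_8(11) = 8 + 3. Bump = 12. G_5 = 11.
G_5 = 11. HB_9(11) = 9 + 2. Bump = 12. G_6 = 11.
G_6 = 11. HB_10(11) = 10 + 1. Bump = 12. G_7 = 11.

ω + 1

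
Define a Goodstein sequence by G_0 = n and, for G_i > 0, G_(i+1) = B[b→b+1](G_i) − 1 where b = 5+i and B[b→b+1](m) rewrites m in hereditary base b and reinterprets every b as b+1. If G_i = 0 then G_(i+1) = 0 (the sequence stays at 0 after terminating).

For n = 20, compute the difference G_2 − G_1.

2

base 5: 20 = 4·5; at 6: 4·6 = 24; next = 23
base 6: 23 = 3·6 + 5; at 7: 3·7 + 5 = 26; next = 25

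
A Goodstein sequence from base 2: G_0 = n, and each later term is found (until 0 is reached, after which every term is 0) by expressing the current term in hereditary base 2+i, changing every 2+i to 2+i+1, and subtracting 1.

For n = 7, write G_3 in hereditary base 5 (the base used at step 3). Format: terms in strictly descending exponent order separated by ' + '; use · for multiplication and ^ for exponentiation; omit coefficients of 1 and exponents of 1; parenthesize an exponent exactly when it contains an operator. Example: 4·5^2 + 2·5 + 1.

5^5 + 2

[0] 7 ≡ 2^2 + 2 + 1 (base 2). Lift 3: 31. −1: 30.
[1] 30 ≡ 3^3 + 3 (base 3). Lift 4: 260. −1: 259.
[2] 259 ≡ 4^4 + 3 (base 4). Lift 5: 3128. −1: 3127.
[3] 3127 ≡ 5^5 + 2 (base 5). Lift 6: 46658. −1: 46657.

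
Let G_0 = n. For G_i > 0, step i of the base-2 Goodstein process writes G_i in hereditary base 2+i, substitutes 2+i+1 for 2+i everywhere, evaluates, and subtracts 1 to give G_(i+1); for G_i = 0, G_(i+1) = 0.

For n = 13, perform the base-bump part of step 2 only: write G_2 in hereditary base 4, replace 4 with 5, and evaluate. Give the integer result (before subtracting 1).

16093

G_0 = 13. HB_2(13) = 2^(2 + 1) + 2^2 + 1. Bump = 109. G_1 = 108.
G_1 = 108. HB_3(108) = 3^(3 + 1) + 3^3. Bump = 1280. G_2 = 1279.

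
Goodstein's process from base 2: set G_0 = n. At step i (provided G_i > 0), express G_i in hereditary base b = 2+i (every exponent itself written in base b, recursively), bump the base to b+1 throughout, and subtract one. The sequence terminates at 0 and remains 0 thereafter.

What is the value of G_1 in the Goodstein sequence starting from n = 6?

(0) 6|_2 = 2^2 + 2 ↦ 3^3 + 3|_3 = 30 ⇒ 29
(1) 29|_3 = 3^3 + 2 ↦ 4^4 + 2|_4 = 258 ⇒ 257

29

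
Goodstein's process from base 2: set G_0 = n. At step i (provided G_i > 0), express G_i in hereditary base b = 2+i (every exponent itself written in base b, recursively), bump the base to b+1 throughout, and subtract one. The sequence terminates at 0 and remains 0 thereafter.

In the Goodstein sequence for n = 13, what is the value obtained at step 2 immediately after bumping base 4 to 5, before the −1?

16093

(0) 13|_2 = 2^(2 + 1) + 2^2 + 1 ↦ 3^(3 + 1) + 3^3 + 1|_3 = 109 ⇒ 108
(1) 108|_3 = 3^(3 + 1) + 3^3 ↦ 4^(4 + 1) + 4^4|_4 = 1280 ⇒ 1279
(2) 1279|_4 = 4^(4 + 1) + 3·4^3 + 3·4^2 + 3·4 + 3 ↦ 5^(5 + 1) + 3·5^3 + 3·5^2 + 3·5 + 3|_5 = 16093 ⇒ 16092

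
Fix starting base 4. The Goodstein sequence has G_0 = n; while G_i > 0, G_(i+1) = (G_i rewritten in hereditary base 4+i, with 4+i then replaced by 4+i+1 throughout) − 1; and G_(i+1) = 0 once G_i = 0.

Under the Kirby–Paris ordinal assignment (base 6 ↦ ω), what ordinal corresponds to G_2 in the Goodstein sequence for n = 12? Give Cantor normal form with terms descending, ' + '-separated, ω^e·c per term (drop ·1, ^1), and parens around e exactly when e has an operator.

ω·2 + 3

[0] 12 ≡ 3·4 (base 4). Lift 5: 15. −1: 14.
[1] 14 ≡ 2·5 + 4 (base 5). Lift 6: 16. −1: 15.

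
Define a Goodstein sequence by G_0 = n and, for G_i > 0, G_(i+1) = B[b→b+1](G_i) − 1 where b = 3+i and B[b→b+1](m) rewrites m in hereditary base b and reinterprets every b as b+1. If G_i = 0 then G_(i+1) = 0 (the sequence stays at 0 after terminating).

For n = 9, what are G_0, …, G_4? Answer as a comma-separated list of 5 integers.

base 3: 9 = 3^2; at 4: 4^2 = 16; next = 15
base 4: 15 = 3·4 + 3; at 5: 3·5 + 3 = 18; next = 17
base 5: 17 = 3·5 + 2; at 6: 3·6 + 2 = 20; next = 19
base 6: 19 = 3·6 + 1; at 7: 3·7 + 1 = 22; next = 21

9, 15, 17, 19, 21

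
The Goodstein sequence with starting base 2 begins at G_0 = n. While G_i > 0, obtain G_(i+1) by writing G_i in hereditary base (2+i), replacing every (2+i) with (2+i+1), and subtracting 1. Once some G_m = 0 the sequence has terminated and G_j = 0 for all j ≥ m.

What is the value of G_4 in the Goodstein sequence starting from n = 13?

(0) 13|_2 = 2^(2 + 1) + 2^2 + 1 ↦ 3^(3 + 1) + 3^3 + 1|_3 = 109 ⇒ 108
(1) 108|_3 = 3^(3 + 1) + 3^3 ↦ 4^(4 + 1) + 4^4|_4 = 1280 ⇒ 1279
(2) 1279|_4 = 4^(4 + 1) + 3·4^3 + 3·4^2 + 3·4 + 3 ↦ 5^(5 + 1) + 3·5^3 + 3·5^2 + 3·5 + 3|_5 = 16093 ⇒ 16092
(3) 16092|_5 = 5^(5 + 1) + 3·5^3 + 3·5^2 + 3·5 + 2 ↦ 6^(6 + 1) + 3·6^3 + 3·6^2 + 3·6 + 2|_6 = 280712 ⇒ 280711
(4) 280711|_6 = 6^(6 + 1) + 3·6^3 + 3·6^2 + 3·6 + 1 ↦ 7^(7 + 1) + 3·7^3 + 3·7^2 + 3·7 + 1|_7 = 5765999 ⇒ 5765998

280711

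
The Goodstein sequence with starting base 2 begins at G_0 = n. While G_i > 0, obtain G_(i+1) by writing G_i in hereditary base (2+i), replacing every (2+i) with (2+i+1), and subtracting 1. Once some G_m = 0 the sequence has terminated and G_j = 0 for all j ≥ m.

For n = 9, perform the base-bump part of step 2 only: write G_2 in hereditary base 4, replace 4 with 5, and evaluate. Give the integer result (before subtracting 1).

base 2: 9 = 2^(2 + 1) + 1; at 3: 3^(3 + 1) + 1 = 82; next = 81
base 3: 81 = 3^(3 + 1); at 4: 4^(4 + 1) = 1024; next = 1023
base 4: 1023 = 3·4^4 + 3·4^3 + 3·4^2 + 3·4 + 3; at 5: 3·5^5 + 3·5^3 + 3·5^2 + 3·5 + 3 = 9843; next = 9842

9843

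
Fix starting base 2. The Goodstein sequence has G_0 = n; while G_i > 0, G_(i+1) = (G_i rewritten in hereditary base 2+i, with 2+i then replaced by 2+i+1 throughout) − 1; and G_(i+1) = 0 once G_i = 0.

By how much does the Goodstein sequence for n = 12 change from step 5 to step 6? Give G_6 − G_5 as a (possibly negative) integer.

128452957

[0] 12 ≡ 2^(2 + 1) + 2^2 (base 2). Lift 3: 108. −1: 107.
[1] 107 ≡ 3^(3 + 1) + 2·3^2 + 2·3 + 2 (base 3). Lift 4: 1066. −1: 1065.
[2] 1065 ≡ 4^(4 + 1) + 2·4^2 + 2·4 + 1 (base 4). Lift 5: 15686. −1: 15685.
[3] 15685 ≡ 5^(5 + 1) + 2·5^2 + 2·5 (base 5). Lift 6: 280020. −1: 280019.
[4] 280019 ≡ 6^(6 + 1) + 2·6^2 + 6 + 5 (base 6). Lift 7: 5764911. −1: 5764910.
[5] 5764910 ≡ 7^(7 + 1) + 2·7^2 + 7 + 4 (base 7). Lift 8: 134217868. −1: 134217867.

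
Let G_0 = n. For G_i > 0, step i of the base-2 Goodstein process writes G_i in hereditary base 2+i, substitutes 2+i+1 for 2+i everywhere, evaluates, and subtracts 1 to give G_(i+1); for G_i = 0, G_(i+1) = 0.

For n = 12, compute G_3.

G_0=12  [base 2] 2^(2 + 1) + 2^2  →[2↦3]→  3^(3 + 1) + 3^3 = 108  −1 ⇒ G_1=107
G_1=107  [base 3] 3^(3 + 1) + 2·3^2 + 2·3 + 2  →[3↦4]→  4^(4 + 1) + 2·4^2 + 2·4 + 2 = 1066  −1 ⇒ G_2=1065
G_2=1065  [base 4] 4^(4 + 1) + 2·4^2 + 2·4 + 1  →[4↦5]→  5^(5 + 1) + 2·5^2 + 2·5 + 1 = 15686  −1 ⇒ G_3=15685
G_3=15685  [base 5] 5^(5 + 1) + 2·5^2 + 2·5  →[5↦6]→  6^(6 + 1) + 2·6^2 + 2·6 = 280020  −1 ⇒ G_4=280019

15685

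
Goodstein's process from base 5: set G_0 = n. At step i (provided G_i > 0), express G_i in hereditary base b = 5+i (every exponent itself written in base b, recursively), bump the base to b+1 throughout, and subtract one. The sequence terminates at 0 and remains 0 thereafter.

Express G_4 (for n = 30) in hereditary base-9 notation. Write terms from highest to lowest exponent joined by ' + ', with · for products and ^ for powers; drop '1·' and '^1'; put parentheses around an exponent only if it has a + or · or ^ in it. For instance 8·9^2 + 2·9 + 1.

30 —HB5→ 5^2 + 5 —bump→ 6^2 + 6 = 42 —(−1)→ 41
41 —HB6→ 6^2 + 5 —bump→ 7^2 + 5 = 54 —(−1)→ 53
53 —HB7→ 7^2 + 4 —bump→ 8^2 + 4 = 68 —(−1)→ 67
67 —HB8→ 8^2 + 3 —bump→ 9^2 + 3 = 84 —(−1)→ 83
83 —HB9→ 9^2 + 2 —bump→ 10^2 + 2 = 102 —(−1)→ 101

9^2 + 2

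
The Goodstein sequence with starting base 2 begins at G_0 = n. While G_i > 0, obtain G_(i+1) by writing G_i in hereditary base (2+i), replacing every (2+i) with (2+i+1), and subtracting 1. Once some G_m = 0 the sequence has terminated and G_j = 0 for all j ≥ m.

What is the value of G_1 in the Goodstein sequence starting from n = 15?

111

15 —HB2→ 2^(2 + 1) + 2^2 + 2 + 1 —bump→ 3^(3 + 1) + 3^3 + 3 + 1 = 112 —(−1)→ 111
111 —HB3→ 3^(3 + 1) + 3^3 + 3 —bump→ 4^(4 + 1) + 4^4 + 4 = 1284 —(−1)→ 1283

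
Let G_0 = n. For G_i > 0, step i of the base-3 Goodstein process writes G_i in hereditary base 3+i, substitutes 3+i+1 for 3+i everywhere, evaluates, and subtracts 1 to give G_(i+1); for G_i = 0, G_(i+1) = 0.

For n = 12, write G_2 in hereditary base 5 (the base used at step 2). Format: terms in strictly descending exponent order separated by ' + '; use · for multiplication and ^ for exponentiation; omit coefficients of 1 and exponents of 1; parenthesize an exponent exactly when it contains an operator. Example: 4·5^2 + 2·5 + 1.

5^2 + 2

[0] 12 ≡ 3^2 + 3 (base 3). Lift 4: 20. −1: 19.
[1] 19 ≡ 4^2 + 3 (base 4). Lift 5: 28. −1: 27.
[2] 27 ≡ 5^2 + 2 (base 5). Lift 6: 38. −1: 37.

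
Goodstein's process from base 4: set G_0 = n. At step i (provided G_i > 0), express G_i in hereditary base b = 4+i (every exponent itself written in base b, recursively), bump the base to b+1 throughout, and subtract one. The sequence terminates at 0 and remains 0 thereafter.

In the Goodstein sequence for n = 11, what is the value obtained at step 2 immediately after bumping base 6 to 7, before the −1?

15

base 4: 11 = 2·4 + 3; at 5: 2·5 + 3 = 13; next = 12
base 5: 12 = 2·5 + 2; at 6: 2·6 + 2 = 14; next = 13
base 6: 13 = 2·6 + 1; at 7: 2·7 + 1 = 15; next = 14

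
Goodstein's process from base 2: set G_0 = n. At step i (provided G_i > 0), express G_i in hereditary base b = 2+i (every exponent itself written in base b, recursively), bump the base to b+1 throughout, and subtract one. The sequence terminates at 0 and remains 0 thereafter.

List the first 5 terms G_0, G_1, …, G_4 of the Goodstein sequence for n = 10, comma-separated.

base 2: 10 = 2^(2 + 1) + 2; at 3: 3^(3 + 1) + 3 = 84; next = 83
base 3: 83 = 3^(3 + 1) + 2; at 4: 4^(4 + 1) + 2 = 1026; next = 1025
base 4: 1025 = 4^(4 + 1) + 1; at 5: 5^(5 + 1) + 1 = 15626; next = 15625
base 5: 15625 = 5^(5 + 1); at 6: 6^(6 + 1) = 279936; next = 279935

10, 83, 1025, 15625, 279935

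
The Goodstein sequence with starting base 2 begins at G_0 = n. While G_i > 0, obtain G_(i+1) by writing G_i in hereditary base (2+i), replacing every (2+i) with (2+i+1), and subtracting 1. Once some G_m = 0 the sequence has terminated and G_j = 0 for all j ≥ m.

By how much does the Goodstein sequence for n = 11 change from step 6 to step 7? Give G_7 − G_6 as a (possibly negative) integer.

[0] 11 ≡ 2^(2 + 1) + 2 + 1 (base 2). Lift 3: 85. −1: 84.
[1] 84 ≡ 3^(3 + 1) + 3 (base 3). Lift 4: 1028. −1: 1027.
[2] 1027 ≡ 4^(4 + 1) + 3 (base 4). Lift 5: 15628. −1: 15627.
[3] 15627 ≡ 5^(5 + 1) + 2 (base 5). Lift 6: 279938. −1: 279937.
[4] 279937 ≡ 6^(6 + 1) + 1 (base 6). Lift 7: 5764802. −1: 5764801.
[5] 5764801 ≡ 7^(7 + 1) (base 7). Lift 8: 134217728. −1: 134217727.
[6] 134217727 ≡ 7·8^8 + 7·8^7 + 7·8^6 + 7·8^5 + 7·8^4 + 7·8^3 + 7·8^2 + 7·8 + 7 (base 8). Lift 9: 2749609303. −1: 2749609302.

2615391575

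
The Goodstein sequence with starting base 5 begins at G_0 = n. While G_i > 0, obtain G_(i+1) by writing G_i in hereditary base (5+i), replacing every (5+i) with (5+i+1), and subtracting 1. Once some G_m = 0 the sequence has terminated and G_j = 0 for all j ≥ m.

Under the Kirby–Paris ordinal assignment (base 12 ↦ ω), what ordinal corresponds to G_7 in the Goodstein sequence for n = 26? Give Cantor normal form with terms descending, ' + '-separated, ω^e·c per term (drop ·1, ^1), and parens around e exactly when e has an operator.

[0] 26 ≡ 5^2 + 1 (base 5). Lift 6: 37. −1: 36.
[1] 36 ≡ 6^2 (base 6). Lift 7: 49. −1: 48.
[2] 48 ≡ 6·7 + 6 (base 7). Lift 8: 54. −1: 53.
[3] 53 ≡ 6·8 + 5 (base 8). Lift 9: 59. −1: 58.
[4] 58 ≡ 6·9 + 4 (base 9). Lift 10: 64. −1: 63.
[5] 63 ≡ 6·10 + 3 (base 10). Lift 11: 69. −1: 68.
[6] 68 ≡ 6·11 + 2 (base 11). Lift 12: 74. −1: 73.
[7] 73 ≡ 6·12 + 1 (base 12). Lift 13: 79. −1: 78.

ω·6 + 1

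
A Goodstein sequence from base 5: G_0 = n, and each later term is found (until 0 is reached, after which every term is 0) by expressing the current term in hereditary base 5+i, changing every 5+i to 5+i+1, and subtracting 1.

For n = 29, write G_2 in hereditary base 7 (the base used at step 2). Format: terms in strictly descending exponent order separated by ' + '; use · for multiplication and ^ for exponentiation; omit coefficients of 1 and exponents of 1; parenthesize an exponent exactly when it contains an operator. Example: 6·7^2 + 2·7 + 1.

7^2 + 2

step 0: 29 = 5^2 + 4; sub 6 for 5: 6^2 + 4; = 40; G_1 = 40−1 = 39
step 1: 39 = 6^2 + 3; sub 7 for 6: 7^2 + 3; = 52; G_2 = 52−1 = 51
step 2: 51 = 7^2 + 2; sub 8 for 7: 8^2 + 2; = 66; G_3 = 66−1 = 65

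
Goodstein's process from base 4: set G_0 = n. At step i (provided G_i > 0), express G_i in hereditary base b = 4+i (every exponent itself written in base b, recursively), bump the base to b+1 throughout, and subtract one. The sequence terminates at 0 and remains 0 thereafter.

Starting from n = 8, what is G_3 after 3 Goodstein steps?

G_0=8  [base 4] 2·4  →[4↦5]→  2·5 = 10  −1 ⇒ G_1=9
G_1=9  [base 5] 5 + 4  →[5↦6]→  6 + 4 = 10  −1 ⇒ G_2=9
G_2=9  [base 6] 6 + 3  →[6↦7]→  7 + 3 = 10  −1 ⇒ G_3=9
G_3=9  [base 7] 7 + 2  →[7↦8]→  8 + 2 = 10  −1 ⇒ G_4=9

9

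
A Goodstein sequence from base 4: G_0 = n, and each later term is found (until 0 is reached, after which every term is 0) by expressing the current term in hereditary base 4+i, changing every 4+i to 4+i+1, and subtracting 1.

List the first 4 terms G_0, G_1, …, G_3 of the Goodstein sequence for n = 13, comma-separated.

13, 15, 17, 18

(0) 13|_4 = 3·4 + 1 ↦ 3·5 + 1|_5 = 16 ⇒ 15
(1) 15|_5 = 3·5 ↦ 3·6|_6 = 18 ⇒ 17
(2) 17|_6 = 2·6 + 5 ↦ 2·7 + 5|_7 = 19 ⇒ 18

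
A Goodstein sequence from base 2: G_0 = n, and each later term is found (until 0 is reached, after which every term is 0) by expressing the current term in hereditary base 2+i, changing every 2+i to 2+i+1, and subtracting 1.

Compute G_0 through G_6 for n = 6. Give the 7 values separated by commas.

(0) 6|_2 = 2^2 + 2 ↦ 3^3 + 3|_3 = 30 ⇒ 29
(1) 29|_3 = 3^3 + 2 ↦ 4^4 + 2|_4 = 258 ⇒ 257
(2) 257|_4 = 4^4 + 1 ↦ 5^5 + 1|_5 = 3126 ⇒ 3125
(3) 3125|_5 = 5^5 ↦ 6^6|_6 = 46656 ⇒ 46655
(4) 46655|_6 = 5·6^5 + 5·6^4 + 5·6^3 + 5·6^2 + 5·6 + 5 ↦ 5·7^5 + 5·7^4 + 5·7^3 + 5·7^2 + 5·7 + 5|_7 = 98040 ⇒ 98039
(5) 98039|_7 = 5·7^5 + 5·7^4 + 5·7^3 + 5·7^2 + 5·7 + 4 ↦ 5·8^5 + 5·8^4 + 5·8^3 + 5·8^2 + 5·8 + 4|_8 = 187244 ⇒ 187243

6, 29, 257, 3125, 46655, 98039, 187243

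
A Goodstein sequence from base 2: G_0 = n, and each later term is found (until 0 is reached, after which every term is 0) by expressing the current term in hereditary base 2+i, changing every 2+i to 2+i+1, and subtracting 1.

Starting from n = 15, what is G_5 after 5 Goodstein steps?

6588344

[0] 15 ≡ 2^(2 + 1) + 2^2 + 2 + 1 (base 2). Lift 3: 112. −1: 111.
[1] 111 ≡ 3^(3 + 1) + 3^3 + 3 (base 3). Lift 4: 1284. −1: 1283.
[2] 1283 ≡ 4^(4 + 1) + 4^4 + 3 (base 4). Lift 5: 18753. −1: 18752.
[3] 18752 ≡ 5^(5 + 1) + 5^5 + 2 (base 5). Lift 6: 326594. −1: 326593.
[4] 326593 ≡ 6^(6 + 1) + 6^6 + 1 (base 6). Lift 7: 6588345. −1: 6588344.
[5] 6588344 ≡ 7^(7 + 1) + 7^7 (base 7). Lift 8: 150994944. −1: 150994943.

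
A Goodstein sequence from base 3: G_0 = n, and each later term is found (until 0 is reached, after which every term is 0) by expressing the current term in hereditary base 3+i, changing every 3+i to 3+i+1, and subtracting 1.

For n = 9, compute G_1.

base 3: 9 = 3^2; at 4: 4^2 = 16; next = 15
base 4: 15 = 3·4 + 3; at 5: 3·5 + 3 = 18; next = 17

15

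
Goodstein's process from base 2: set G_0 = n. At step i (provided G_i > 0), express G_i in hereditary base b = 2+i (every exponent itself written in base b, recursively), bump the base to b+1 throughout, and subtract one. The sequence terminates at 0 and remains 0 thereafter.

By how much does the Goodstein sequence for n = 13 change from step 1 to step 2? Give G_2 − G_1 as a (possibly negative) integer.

1171

i=0: 13 = 2^(2 + 1) + 2^2 + 1 (b=2); 2→3: 3^(3 + 1) + 3^3 + 1 = 109; 109−1 = 108
i=1: 108 = 3^(3 + 1) + 3^3 (b=3); 3→4: 4^(4 + 1) + 4^4 = 1280; 1280−1 = 1279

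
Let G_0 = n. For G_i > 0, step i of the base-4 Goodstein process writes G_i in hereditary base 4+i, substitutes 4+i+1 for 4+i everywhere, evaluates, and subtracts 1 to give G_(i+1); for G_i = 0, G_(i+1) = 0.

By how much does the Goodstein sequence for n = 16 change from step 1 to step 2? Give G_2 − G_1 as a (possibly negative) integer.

3

G_0=16  [base 4] 4^2  →[4↦5]→  5^2 = 25  −1 ⇒ G_1=24
G_1=24  [base 5] 4·5 + 4  →[5↦6]→  4·6 + 4 = 28  −1 ⇒ G_2=27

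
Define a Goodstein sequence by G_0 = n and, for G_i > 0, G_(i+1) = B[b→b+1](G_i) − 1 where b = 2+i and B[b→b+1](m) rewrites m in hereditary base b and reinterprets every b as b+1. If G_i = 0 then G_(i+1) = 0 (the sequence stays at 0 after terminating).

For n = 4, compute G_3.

G_0=4  [base 2] 2^2  →[2↦3]→  3^3 = 27  −1 ⇒ G_1=26
G_1=26  [base 3] 2·3^2 + 2·3 + 2  →[3↦4]→  2·4^2 + 2·4 + 2 = 42  −1 ⇒ G_2=41
G_2=41  [base 4] 2·4^2 + 2·4 + 1  →[4↦5]→  2·5^2 + 2·5 + 1 = 61  −1 ⇒ G_3=60
G_3=60  [base 5] 2·5^2 + 2·5  →[5↦6]→  2·6^2 + 2·6 = 84  −1 ⇒ G_4=83

60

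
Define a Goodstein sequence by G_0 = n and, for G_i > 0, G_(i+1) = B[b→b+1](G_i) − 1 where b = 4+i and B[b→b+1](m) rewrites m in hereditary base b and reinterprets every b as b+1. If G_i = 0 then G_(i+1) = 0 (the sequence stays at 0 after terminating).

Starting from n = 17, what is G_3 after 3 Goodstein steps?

step 0: 17 = 4^2 + 1; sub 5 for 4: 5^2 + 1; = 26; G_1 = 26−1 = 25
step 1: 25 = 5^2; sub 6 for 5: 6^2; = 36; G_2 = 36−1 = 35
step 2: 35 = 5·6 + 5; sub 7 for 6: 5·7 + 5; = 40; G_3 = 40−1 = 39
step 3: 39 = 5·7 + 4; sub 8 for 7: 5·8 + 4; = 44; G_4 = 44−1 = 43

39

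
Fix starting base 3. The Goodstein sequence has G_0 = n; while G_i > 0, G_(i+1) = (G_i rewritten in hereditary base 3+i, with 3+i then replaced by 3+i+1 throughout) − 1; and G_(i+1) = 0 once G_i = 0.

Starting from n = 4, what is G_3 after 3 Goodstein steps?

3

G_0 = 4. HB_3(4) = 3 + 1. Bump = 5. G_1 = 4.
G_1 = 4. HB_4(4) = 4. Bump = 5. G_2 = 4.
G_2 = 4. HB_5(4) = 4. Bump = 4. G_3 = 3.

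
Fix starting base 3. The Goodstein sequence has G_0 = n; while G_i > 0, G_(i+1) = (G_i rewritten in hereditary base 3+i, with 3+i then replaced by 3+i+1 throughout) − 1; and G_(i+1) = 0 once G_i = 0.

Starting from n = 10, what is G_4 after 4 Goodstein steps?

base 3: 10 = 3^2 + 1; at 4: 4^2 + 1 = 17; next = 16
base 4: 16 = 4^2; at 5: 5^2 = 25; next = 24
base 5: 24 = 4·5 + 4; at 6: 4·6 + 4 = 28; next = 27
base 6: 27 = 4·6 + 3; at 7: 4·7 + 3 = 31; next = 30
base 7: 30 = 4·7 + 2; at 8: 4·8 + 2 = 34; next = 33

30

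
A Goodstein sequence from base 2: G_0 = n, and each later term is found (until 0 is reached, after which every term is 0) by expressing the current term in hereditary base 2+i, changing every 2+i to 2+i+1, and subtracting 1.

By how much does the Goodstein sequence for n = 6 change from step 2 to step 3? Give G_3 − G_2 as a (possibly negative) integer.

2868

6 —HB2→ 2^2 + 2 —bump→ 3^3 + 3 = 30 —(−1)→ 29
29 —HB3→ 3^3 + 2 —bump→ 4^4 + 2 = 258 —(−1)→ 257
257 —HB4→ 4^4 + 1 —bump→ 5^5 + 1 = 3126 —(−1)→ 3125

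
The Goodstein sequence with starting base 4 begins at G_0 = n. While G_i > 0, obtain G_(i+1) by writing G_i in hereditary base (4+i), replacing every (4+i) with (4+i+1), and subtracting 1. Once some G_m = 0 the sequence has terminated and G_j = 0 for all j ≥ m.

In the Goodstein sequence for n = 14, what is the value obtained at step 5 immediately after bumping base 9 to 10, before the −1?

(0) 14|_4 = 3·4 + 2 ↦ 3·5 + 2|_5 = 17 ⇒ 16
(1) 16|_5 = 3·5 + 1 ↦ 3·6 + 1|_6 = 19 ⇒ 18
(2) 18|_6 = 3·6 ↦ 3·7|_7 = 21 ⇒ 20
(3) 20|_7 = 2·7 + 6 ↦ 2·8 + 6|_8 = 22 ⇒ 21
(4) 21|_8 = 2·8 + 5 ↦ 2·9 + 5|_9 = 23 ⇒ 22
(5) 22|_9 = 2·9 + 4 ↦ 2·10 + 4|_10 = 24 ⇒ 23

24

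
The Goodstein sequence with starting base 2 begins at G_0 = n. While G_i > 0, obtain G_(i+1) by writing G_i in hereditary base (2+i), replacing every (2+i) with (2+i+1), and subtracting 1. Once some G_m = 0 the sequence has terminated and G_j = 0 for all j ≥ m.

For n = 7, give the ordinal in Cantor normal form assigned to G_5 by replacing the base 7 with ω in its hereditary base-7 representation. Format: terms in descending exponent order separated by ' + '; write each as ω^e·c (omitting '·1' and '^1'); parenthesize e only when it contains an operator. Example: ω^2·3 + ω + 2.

ω^ω

G_0 = 7. HB_2(7) = 2^2 + 2 + 1. Bump = 31. G_1 = 30.
G_1 = 30. HB_3(30) = 3^3 + 3. Bump = 260. G_2 = 259.
G_2 = 259. HB_4(259) = 4^4 + 3. Bump = 3128. G_3 = 3127.
G_3 = 3127. HB_5(3127) = 5^5 + 2. Bump = 46658. G_4 = 46657.
G_4 = 46657. HB_6(46657) = 6^6 + 1. Bump = 823544. G_5 = 823543.
G_5 = 823543. HB_7(823543) = 7^7. Bump = 16777216. G_6 = 16777215.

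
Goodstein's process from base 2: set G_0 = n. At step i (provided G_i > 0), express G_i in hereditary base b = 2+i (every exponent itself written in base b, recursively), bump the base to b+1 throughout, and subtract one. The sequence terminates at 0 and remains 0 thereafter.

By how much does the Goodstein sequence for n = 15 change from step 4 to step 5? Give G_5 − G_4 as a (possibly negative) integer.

15 —HB2→ 2^(2 + 1) + 2^2 + 2 + 1 —bump→ 3^(3 + 1) + 3^3 + 3 + 1 = 112 —(−1)→ 111
111 —HB3→ 3^(3 + 1) + 3^3 + 3 —bump→ 4^(4 + 1) + 4^4 + 4 = 1284 —(−1)→ 1283
1283 —HB4→ 4^(4 + 1) + 4^4 + 3 —bump→ 5^(5 + 1) + 5^5 + 3 = 18753 —(−1)→ 18752
18752 —HB5→ 5^(5 + 1) + 5^5 + 2 —bump→ 6^(6 + 1) + 6^6 + 2 = 326594 —(−1)→ 326593
326593 —HB6→ 6^(6 + 1) + 6^6 + 1 —bump→ 7^(7 + 1) + 7^7 + 1 = 6588345 —(−1)→ 6588344

6261751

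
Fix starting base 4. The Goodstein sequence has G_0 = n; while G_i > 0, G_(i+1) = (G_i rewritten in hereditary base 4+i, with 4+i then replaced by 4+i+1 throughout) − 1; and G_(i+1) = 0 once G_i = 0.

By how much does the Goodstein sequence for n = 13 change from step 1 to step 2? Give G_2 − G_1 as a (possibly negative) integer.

2

step 0: 13 = 3·4 + 1; sub 5 for 4: 3·5 + 1; = 16; G_1 = 16−1 = 15
step 1: 15 = 3·5; sub 6 for 5: 3·6; = 18; G_2 = 18−1 = 17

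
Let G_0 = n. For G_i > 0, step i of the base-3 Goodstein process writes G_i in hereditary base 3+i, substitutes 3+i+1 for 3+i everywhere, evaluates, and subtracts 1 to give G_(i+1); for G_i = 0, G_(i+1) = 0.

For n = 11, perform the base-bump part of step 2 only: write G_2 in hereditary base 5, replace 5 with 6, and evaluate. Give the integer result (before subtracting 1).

36

step 0: 11 = 3^2 + 2; sub 4 for 3: 4^2 + 2; = 18; G_1 = 18−1 = 17
step 1: 17 = 4^2 + 1; sub 5 for 4: 5^2 + 1; = 26; G_2 = 26−1 = 25
step 2: 25 = 5^2; sub 6 for 5: 6^2; = 36; G_3 = 36−1 = 35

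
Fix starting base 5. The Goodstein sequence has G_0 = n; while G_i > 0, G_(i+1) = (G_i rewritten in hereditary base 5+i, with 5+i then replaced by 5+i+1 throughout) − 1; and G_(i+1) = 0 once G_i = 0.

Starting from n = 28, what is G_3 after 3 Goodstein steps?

64

G_0 = 28. HB_5(28) = 5^2 + 3. Bump = 39. G_1 = 38.
G_1 = 38. HB_6(38) = 6^2 + 2. Bump = 51. G_2 = 50.
G_2 = 50. HB_7(50) = 7^2 + 1. Bump = 65. G_3 = 64.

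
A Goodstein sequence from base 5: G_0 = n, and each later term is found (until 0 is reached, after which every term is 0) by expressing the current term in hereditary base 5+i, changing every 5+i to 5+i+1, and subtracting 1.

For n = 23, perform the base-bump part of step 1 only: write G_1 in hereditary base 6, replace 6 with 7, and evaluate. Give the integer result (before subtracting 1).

(0) 23|_5 = 4·5 + 3 ↦ 4·6 + 3|_6 = 27 ⇒ 26
(1) 26|_6 = 4·6 + 2 ↦ 4·7 + 2|_7 = 30 ⇒ 29

30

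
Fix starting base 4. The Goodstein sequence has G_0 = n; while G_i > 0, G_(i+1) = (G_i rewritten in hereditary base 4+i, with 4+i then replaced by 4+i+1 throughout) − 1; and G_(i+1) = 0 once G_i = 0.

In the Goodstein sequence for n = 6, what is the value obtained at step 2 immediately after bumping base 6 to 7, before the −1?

7

(0) 6|_4 = 4 + 2 ↦ 5 + 2|_5 = 7 ⇒ 6
(1) 6|_5 = 5 + 1 ↦ 6 + 1|_6 = 7 ⇒ 6
(2) 6|_6 = 6 ↦ 7|_7 = 7 ⇒ 6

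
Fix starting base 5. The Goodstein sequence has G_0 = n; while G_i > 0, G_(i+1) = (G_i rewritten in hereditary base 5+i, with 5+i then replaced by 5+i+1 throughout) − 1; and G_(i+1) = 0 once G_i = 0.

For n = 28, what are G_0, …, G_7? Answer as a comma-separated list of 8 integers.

28, 38, 50, 64, 80, 87, 94, 101

[0] 28 ≡ 5^2 + 3 (base 5). Lift 6: 39. −1: 38.
[1] 38 ≡ 6^2 + 2 (base 6). Lift 7: 51. −1: 50.
[2] 50 ≡ 7^2 + 1 (base 7). Lift 8: 65. −1: 64.
[3] 64 ≡ 8^2 (base 8). Lift 9: 81. −1: 80.
[4] 80 ≡ 8·9 + 8 (base 9). Lift 10: 88. −1: 87.
[5] 87 ≡ 8·10 + 7 (base 10). Lift 11: 95. −1: 94.
[6] 94 ≡ 8·11 + 6 (base 11). Lift 12: 102. −1: 101.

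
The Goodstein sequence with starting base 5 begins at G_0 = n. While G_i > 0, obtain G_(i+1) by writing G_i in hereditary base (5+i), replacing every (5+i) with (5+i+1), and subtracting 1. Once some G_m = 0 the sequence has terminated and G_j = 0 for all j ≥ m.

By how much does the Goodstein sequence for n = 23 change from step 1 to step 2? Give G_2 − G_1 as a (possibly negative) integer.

step 0: 23 = 4·5 + 3; sub 6 for 5: 4·6 + 3; = 27; G_1 = 27−1 = 26
step 1: 26 = 4·6 + 2; sub 7 for 6: 4·7 + 2; = 30; G_2 = 30−1 = 29

3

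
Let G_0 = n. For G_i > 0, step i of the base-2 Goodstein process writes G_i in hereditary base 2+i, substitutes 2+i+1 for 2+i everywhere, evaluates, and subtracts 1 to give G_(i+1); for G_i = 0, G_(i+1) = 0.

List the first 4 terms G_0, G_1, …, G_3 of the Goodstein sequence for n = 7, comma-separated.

G_0=7  [base 2] 2^2 + 2 + 1  →[2↦3]→  3^3 + 3 + 1 = 31  −1 ⇒ G_1=30
G_1=30  [base 3] 3^3 + 3  →[3↦4]→  4^4 + 4 = 260  −1 ⇒ G_2=259
G_2=259  [base 4] 4^4 + 3  →[4↦5]→  5^5 + 3 = 3128  −1 ⇒ G_3=3127

7, 30, 259, 3127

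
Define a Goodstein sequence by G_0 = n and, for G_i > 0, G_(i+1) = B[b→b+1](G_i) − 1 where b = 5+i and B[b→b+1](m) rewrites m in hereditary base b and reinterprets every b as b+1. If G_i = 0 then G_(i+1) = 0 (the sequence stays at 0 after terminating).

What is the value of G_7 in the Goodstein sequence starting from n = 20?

20 —HB5→ 4·5 —bump→ 4·6 = 24 —(−1)→ 23
23 —HB6→ 3·6 + 5 —bump→ 3·7 + 5 = 26 —(−1)→ 25
25 —HB7→ 3·7 + 4 —bump→ 3·8 + 4 = 28 —(−1)→ 27
27 —HB8→ 3·8 + 3 —bump→ 3·9 + 3 = 30 —(−1)→ 29
29 —HB9→ 3·9 + 2 —bump→ 3·10 + 2 = 32 —(−1)→ 31
31 —HB10→ 3·10 + 1 —bump→ 3·11 + 1 = 34 —(−1)→ 33
33 —HB11→ 3·11 —bump→ 3·12 = 36 —(−1)→ 35
35 —HB12→ 2·12 + 11 —bump→ 2·13 + 11 = 37 —(−1)→ 36

35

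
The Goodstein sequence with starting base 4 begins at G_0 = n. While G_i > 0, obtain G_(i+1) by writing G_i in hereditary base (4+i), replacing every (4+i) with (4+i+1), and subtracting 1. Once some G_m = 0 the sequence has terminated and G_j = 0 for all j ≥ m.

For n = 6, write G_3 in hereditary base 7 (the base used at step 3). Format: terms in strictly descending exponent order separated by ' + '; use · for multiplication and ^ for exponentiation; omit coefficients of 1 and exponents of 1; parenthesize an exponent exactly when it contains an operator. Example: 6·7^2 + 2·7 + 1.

G_0=6  [base 4] 4 + 2  →[4↦5]→  5 + 2 = 7  −1 ⇒ G_1=6
G_1=6  [base 5] 5 + 1  →[5↦6]→  6 + 1 = 7  −1 ⇒ G_2=6
G_2=6  [base 6] 6  →[6↦7]→  7 = 7  −1 ⇒ G_3=6
G_3=6  [base 7] 6  →[7↦8]→  6 = 6  −1 ⇒ G_4=5

6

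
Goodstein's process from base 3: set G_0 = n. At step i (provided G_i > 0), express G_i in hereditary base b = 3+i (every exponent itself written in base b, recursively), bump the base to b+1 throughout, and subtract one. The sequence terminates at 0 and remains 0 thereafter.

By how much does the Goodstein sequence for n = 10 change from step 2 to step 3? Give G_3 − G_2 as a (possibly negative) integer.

10 —HB3→ 3^2 + 1 —bump→ 4^2 + 1 = 17 —(−1)→ 16
16 —HB4→ 4^2 —bump→ 5^2 = 25 —(−1)→ 24
24 —HB5→ 4·5 + 4 —bump→ 4·6 + 4 = 28 —(−1)→ 27

3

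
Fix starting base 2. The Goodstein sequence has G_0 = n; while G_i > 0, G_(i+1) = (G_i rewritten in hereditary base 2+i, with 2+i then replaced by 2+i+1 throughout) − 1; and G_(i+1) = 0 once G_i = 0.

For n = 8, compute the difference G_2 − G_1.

base 2: 8 = 2^(2 + 1); at 3: 3^(3 + 1) = 81; next = 80
base 3: 80 = 2·3^3 + 2·3^2 + 2·3 + 2; at 4: 2·4^4 + 2·4^2 + 2·4 + 2 = 554; next = 553

473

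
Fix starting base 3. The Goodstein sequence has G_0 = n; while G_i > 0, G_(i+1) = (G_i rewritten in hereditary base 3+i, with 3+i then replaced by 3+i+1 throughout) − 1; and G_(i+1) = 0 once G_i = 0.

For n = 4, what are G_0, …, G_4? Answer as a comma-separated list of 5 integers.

i=0: 4 = 3 + 1 (b=3); 3→4: 4 + 1 = 5; 5−1 = 4
i=1: 4 = 4 (b=4); 4→5: 5 = 5; 5−1 = 4
i=2: 4 = 4 (b=5); 5→6: 4 = 4; 4−1 = 3
i=3: 3 = 3 (b=6); 6→7: 3 = 3; 3−1 = 2

4, 4, 4, 3, 2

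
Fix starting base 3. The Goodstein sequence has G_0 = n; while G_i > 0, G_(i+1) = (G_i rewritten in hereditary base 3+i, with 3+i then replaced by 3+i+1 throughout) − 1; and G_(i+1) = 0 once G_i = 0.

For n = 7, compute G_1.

[0] 7 ≡ 2·3 + 1 (base 3). Lift 4: 9. −1: 8.
[1] 8 ≡ 2·4 (base 4). Lift 5: 10. −1: 9.

8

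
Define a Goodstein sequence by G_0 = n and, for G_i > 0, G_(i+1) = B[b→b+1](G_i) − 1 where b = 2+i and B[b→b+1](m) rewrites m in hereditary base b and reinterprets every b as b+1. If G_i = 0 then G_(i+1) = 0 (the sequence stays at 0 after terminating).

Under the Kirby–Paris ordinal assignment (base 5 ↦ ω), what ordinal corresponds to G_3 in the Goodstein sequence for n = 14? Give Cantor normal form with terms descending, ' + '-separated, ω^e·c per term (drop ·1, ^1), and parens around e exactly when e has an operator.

ω^(ω + 1) + ω^ω

G_0 = 14. HB_2(14) = 2^(2 + 1) + 2^2 + 2. Bump = 111. G_1 = 110.
G_1 = 110. HB_3(110) = 3^(3 + 1) + 3^3 + 2. Bump = 1282. G_2 = 1281.
G_2 = 1281. HB_4(1281) = 4^(4 + 1) + 4^4 + 1. Bump = 18751. G_3 = 18750.
G_3 = 18750. HB_5(18750) = 5^(5 + 1) + 5^5. Bump = 326592. G_4 = 326591.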